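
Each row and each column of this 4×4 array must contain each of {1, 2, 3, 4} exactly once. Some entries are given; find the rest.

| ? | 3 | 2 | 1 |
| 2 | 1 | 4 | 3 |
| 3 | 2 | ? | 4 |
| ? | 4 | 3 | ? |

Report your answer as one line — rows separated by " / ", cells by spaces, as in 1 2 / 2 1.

4 3 2 1 / 2 1 4 3 / 3 2 1 4 / 1 4 3 2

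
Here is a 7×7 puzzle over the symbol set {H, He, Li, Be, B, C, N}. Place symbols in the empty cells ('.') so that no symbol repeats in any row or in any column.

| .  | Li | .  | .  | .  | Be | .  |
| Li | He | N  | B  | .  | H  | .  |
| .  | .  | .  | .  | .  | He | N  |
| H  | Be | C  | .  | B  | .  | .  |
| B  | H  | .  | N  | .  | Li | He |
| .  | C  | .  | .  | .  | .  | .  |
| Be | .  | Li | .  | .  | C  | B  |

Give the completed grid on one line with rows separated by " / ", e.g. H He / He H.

He Li B C N Be H / Li He N B Be H C / C B H Be Li He N / H Be C He B N Li / B H Be N C Li He / N C He Li H B Be / Be N Li H He C B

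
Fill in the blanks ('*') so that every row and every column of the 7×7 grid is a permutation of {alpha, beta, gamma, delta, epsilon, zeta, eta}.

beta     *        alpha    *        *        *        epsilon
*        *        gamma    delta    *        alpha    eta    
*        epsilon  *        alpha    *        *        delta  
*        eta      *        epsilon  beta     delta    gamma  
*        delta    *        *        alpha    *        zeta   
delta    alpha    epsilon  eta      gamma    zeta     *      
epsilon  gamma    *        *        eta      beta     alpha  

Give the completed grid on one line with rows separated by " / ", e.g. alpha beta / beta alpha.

At row 1, column 2: row 1 has {alpha,beta,epsilon}; column 2 has {alpha,gamma,delta,epsilon,eta}; that leaves zeta.
At row 1, column 4: row 1 has {alpha,beta,epsilon,zeta}; column 4 has {alpha,delta,epsilon,eta}; that leaves gamma.
At row 1, column 5: row 1 has {alpha,beta,gamma,epsilon,zeta}; column 5 has {alpha,beta,gamma,eta}; that leaves delta.
At row 1, column 6: row 1 has {alpha,beta,gamma,delta,epsilon,zeta}; column 6 has {alpha,beta,delta,zeta}; that leaves eta.
At row 2, column 1: row 2 has {alpha,gamma,delta,eta}; column 1 has {beta,delta,epsilon}; that leaves zeta.
At row 2, column 2: row 2 has {alpha,gamma,delta,zeta,eta}; column 2 has {alpha,gamma,delta,epsilon,zeta,eta}; that leaves beta.
At row 2, column 5: row 2 has {alpha,beta,gamma,delta,zeta,eta}; column 5 has {alpha,beta,gamma,delta,eta}; that leaves epsilon.
At row 3, column 5: row 3 has {alpha,delta,epsilon}; column 5 has {alpha,beta,gamma,delta,epsilon,eta}; that leaves zeta.
At row 3, column 6: row 3 has {alpha,delta,epsilon,zeta}; column 6 has {alpha,beta,delta,zeta,eta}; that leaves gamma.
At row 4, column 1: row 4 has {beta,gamma,delta,epsilon,eta}; column 1 has {beta,delta,epsilon,zeta}; that leaves alpha.
At row 4, column 3: row 4 has {alpha,beta,gamma,delta,epsilon,eta}; column 3 has {alpha,gamma,epsilon}; that leaves zeta.
At row 5, column 4: row 5 has {alpha,delta,zeta}; column 4 has {alpha,gamma,delta,epsilon,eta}; that leaves beta.
At row 5, column 6: row 5 has {alpha,beta,delta,zeta}; column 6 has {alpha,beta,gamma,delta,zeta,eta}; that leaves epsilon.
At row 6, column 7: row 6 has {alpha,gamma,delta,epsilon,zeta,eta}; column 7 has {alpha,gamma,delta,epsilon,zeta,eta}; that leaves beta.
At row 7, column 3: row 7 has {alpha,beta,gamma,epsilon,eta}; column 3 has {alpha,gamma,epsilon,zeta}; that leaves delta.
At row 7, column 4: row 7 has {alpha,beta,gamma,delta,epsilon,eta}; column 4 has {alpha,beta,gamma,delta,epsilon,eta}; that leaves zeta.
At row 3, column 1: row 3 has {alpha,gamma,delta,epsilon,zeta}; column 1 has {alpha,beta,delta,epsilon,zeta}; that leaves eta.
At row 3, column 3: row 3 has {alpha,gamma,delta,epsilon,zeta,eta}; column 3 has {alpha,gamma,delta,epsilon,zeta}; that leaves beta.
At row 5, column 1: row 5 has {alpha,beta,delta,epsilon,zeta}; column 1 has {alpha,beta,delta,epsilon,zeta,eta}; that leaves gamma.
At row 5, column 3: row 5 has {alpha,beta,gamma,delta,epsilon,zeta}; column 3 has {alpha,beta,gamma,delta,epsilon,zeta}; that leaves eta.

beta zeta alpha gamma delta eta epsilon / zeta beta gamma delta epsilon alpha eta / eta epsilon beta alpha zeta gamma delta / alpha eta zeta epsilon beta delta gamma / gamma delta eta beta alpha epsilon zeta / delta alpha epsilon eta gamma zeta beta / epsilon gamma delta zeta eta beta alpha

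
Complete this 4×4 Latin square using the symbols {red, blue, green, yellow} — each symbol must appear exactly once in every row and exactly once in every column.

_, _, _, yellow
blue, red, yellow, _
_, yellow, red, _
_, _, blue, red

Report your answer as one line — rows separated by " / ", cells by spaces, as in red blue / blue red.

red blue green yellow / blue red yellow green / green yellow red blue / yellow green blue red

Cell (r1,c3): row 1 has {yellow}; column 3 has {red,blue,yellow} → green.
Cell (r2,c4): row 2 has {red,blue,yellow}; column 4 has {red,yellow} → green.
Cell (r3,c1): row 3 has {red,yellow}; column 1 has {blue} → green.
Cell (r3,c4): row 3 has {red,green,yellow}; column 4 has {red,green,yellow} → blue.
Cell (r4,c1): row 4 has {red,blue}; column 1 has {blue,green} → yellow.
Cell (r4,c2): row 4 has {red,blue,yellow}; column 2 has {red,yellow} → green.
Cell (r1,c1): row 1 has {green,yellow}; column 1 has {blue,green,yellow} → red.
Cell (r1,c2): row 1 has {red,green,yellow}; column 2 has {red,green,yellow} → blue.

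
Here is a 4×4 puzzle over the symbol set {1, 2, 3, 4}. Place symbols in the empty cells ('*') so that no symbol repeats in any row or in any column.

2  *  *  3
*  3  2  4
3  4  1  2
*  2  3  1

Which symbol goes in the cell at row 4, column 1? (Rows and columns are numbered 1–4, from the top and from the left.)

(r1,c2): row 1 has {2,3}; column 2 has {2,3,4}, so it must be 1.
(r1,c3): row 1 has {1,2,3}; column 3 has {1,2,3}, so it must be 4.
(r2,c1): row 2 has {2,3,4}; column 1 has {2,3}, so it must be 1.
(r4,c1): row 4 has {1,2,3}; column 1 has {1,2,3}, so it must be 4.

4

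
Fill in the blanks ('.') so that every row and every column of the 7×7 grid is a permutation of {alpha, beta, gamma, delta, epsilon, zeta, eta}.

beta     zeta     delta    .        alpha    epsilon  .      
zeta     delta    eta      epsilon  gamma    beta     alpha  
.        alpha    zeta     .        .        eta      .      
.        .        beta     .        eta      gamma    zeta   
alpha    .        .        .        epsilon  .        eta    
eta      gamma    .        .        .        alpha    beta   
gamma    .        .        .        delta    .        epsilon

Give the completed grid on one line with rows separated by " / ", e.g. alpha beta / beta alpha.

(r1,c7): row 1 has {alpha,beta,delta,epsilon,zeta}; column 7 has {alpha,beta,epsilon,zeta,eta}, so it must be gamma.
(r3,c5): row 3 has {alpha,zeta,eta}; column 5 has {alpha,gamma,delta,epsilon,eta}, so it must be beta.
(r3,c7): row 3 has {alpha,beta,zeta,eta}; column 7 has {alpha,beta,gamma,epsilon,zeta,eta}, so it must be delta.
(r4,c2): row 4 has {beta,gamma,zeta,eta}; column 2 has {alpha,gamma,delta,zeta}, so it must be epsilon.
(r5,c2): row 5 has {alpha,epsilon,eta}; column 2 has {alpha,gamma,delta,epsilon,zeta}, so it must be beta.
(r5,c3): row 5 has {alpha,beta,epsilon,eta}; column 3 has {beta,delta,zeta,eta}, so it must be gamma.
(r6,c3): row 6 has {alpha,beta,gamma,eta}; column 3 has {beta,gamma,delta,zeta,eta}, so it must be epsilon.
(r6,c5): row 6 has {alpha,beta,gamma,epsilon,eta}; column 5 has {alpha,beta,gamma,delta,epsilon,eta}, so it must be zeta.
(r7,c2): row 7 has {gamma,delta,epsilon}; column 2 has {alpha,beta,gamma,delta,epsilon,zeta}, so it must be eta.
(r7,c3): row 7 has {gamma,delta,epsilon,eta}; column 3 has {beta,gamma,delta,epsilon,zeta,eta}, so it must be alpha.
(r7,c6): row 7 has {alpha,gamma,delta,epsilon,eta}; column 6 has {alpha,beta,gamma,epsilon,eta}, so it must be zeta.
(r1,c4): row 1 has {alpha,beta,gamma,delta,epsilon,zeta}; column 4 has {epsilon}, so it must be eta.
(r3,c1): row 3 has {alpha,beta,delta,zeta,eta}; column 1 has {alpha,beta,gamma,zeta,eta}, so it must be epsilon.
(r3,c4): row 3 has {alpha,beta,delta,epsilon,zeta,eta}; column 4 has {epsilon,eta}, so it must be gamma.
(r4,c1): row 4 has {beta,gamma,epsilon,zeta,eta}; column 1 has {alpha,beta,gamma,epsilon,zeta,eta}, so it must be delta.
(r4,c4): row 4 has {beta,gamma,delta,epsilon,zeta,eta}; column 4 has {gamma,epsilon,eta}, so it must be alpha.
(r5,c6): row 5 has {alpha,beta,gamma,epsilon,eta}; column 6 has {alpha,beta,gamma,epsilon,zeta,eta}, so it must be delta.
(r6,c4): row 6 has {alpha,beta,gamma,epsilon,zeta,eta}; column 4 has {alpha,gamma,epsilon,eta}, so it must be delta.
(r7,c4): row 7 has {alpha,gamma,delta,epsilon,zeta,eta}; column 4 has {alpha,gamma,delta,epsilon,eta}, so it must be beta.
(r5,c4): row 5 has {alpha,beta,gamma,delta,epsilon,eta}; column 4 has {alpha,beta,gamma,delta,epsilon,eta}, so it must be zeta.

beta zeta delta eta alpha epsilon gamma / zeta delta eta epsilon gamma beta alpha / epsilon alpha zeta gamma beta eta delta / delta epsilon beta alpha eta gamma zeta / alpha beta gamma zeta epsilon delta eta / eta gamma epsilon delta zeta alpha beta / gamma eta alpha beta delta zeta epsilon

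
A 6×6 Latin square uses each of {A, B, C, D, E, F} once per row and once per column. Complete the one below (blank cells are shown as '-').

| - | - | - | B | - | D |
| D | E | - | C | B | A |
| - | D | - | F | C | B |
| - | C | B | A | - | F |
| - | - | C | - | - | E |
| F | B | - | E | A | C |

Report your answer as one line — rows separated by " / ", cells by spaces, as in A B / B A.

row 2 has {A,B,C,D,E}; column 3 has {B,C} — only F is left for (r2,c3).
row 4 has {A,B,C,F}; column 1 has {D,F} — only E is left for (r4,c1).
row 4 has {A,B,C,E,F}; column 5 has {A,B,C} — only D is left for (r4,c5).
row 5 has {C,E}; column 4 has {A,B,C,E,F} — only D is left for (r5,c4).
row 5 has {C,D,E}; column 5 has {A,B,C,D} — only F is left for (r5,c5).
row 6 has {A,B,C,E,F}; column 3 has {B,C,F} — only D is left for (r6,c3).
row 1 has {B,D}; column 5 has {A,B,C,D,F} — only E is left for (r1,c5).
row 3 has {B,C,D,F}; column 1 has {D,E,F} — only A is left for (r3,c1).
row 3 has {A,B,C,D,F}; column 3 has {B,C,D,F} — only E is left for (r3,c3).
row 5 has {C,D,E,F}; column 1 has {A,D,E,F} — only B is left for (r5,c1).
row 5 has {B,C,D,E,F}; column 2 has {B,C,D,E} — only A is left for (r5,c2).
row 1 has {B,D,E}; column 1 has {A,B,D,E,F} — only C is left for (r1,c1).
row 1 has {B,C,D,E}; column 2 has {A,B,C,D,E} — only F is left for (r1,c2).
row 1 has {B,C,D,E,F}; column 3 has {B,C,D,E,F} — only A is left for (r1,c3).

C F A B E D / D E F C B A / A D E F C B / E C B A D F / B A C D F E / F B D E A C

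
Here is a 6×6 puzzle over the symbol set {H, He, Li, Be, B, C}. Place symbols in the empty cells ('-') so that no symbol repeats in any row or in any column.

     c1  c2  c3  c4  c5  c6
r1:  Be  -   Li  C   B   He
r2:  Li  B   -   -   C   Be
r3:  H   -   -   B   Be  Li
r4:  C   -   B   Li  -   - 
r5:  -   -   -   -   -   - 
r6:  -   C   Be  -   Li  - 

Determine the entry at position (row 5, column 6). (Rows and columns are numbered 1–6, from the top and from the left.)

C

(r1,c2) = H
(r3,c2) = He
(r3,c3) = C
(r4,c2) = Be
(r4,c6) = H
(r5,c2) = Li
(r6,c6) = B
(r4,c5) = He
(r5,c5) = H
(r5,c6) = C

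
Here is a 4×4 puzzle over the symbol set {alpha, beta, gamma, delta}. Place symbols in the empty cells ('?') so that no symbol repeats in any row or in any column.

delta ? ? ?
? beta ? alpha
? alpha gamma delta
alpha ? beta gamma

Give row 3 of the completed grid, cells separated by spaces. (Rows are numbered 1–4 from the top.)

beta alpha gamma delta

(r1,c2) = gamma
(r1,c3) = alpha
(r1,c4) = beta
(r2,c1) = gamma
(r2,c3) = delta
(r3,c1) = beta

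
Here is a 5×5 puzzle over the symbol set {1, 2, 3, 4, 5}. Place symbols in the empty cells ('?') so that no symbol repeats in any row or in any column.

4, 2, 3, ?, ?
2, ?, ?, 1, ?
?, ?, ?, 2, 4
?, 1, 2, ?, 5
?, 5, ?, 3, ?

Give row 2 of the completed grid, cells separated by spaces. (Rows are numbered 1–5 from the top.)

2 4 5 1 3

(r1,c4) = 5
(r1,c5) = 1
(r2,c5) = 3
(r3,c2) = 3
(r4,c1) = 3
(r4,c4) = 4
(r5,c1) = 1
(r5,c3) = 4
(r5,c5) = 2
(r2,c2) = 4
(r2,c3) = 5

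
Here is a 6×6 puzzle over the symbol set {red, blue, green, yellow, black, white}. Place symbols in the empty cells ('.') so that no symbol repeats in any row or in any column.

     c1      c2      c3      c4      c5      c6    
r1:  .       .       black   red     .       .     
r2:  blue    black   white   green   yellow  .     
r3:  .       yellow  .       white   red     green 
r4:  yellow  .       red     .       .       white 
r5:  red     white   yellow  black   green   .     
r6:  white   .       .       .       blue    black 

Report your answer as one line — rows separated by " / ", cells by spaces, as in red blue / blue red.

row 1 has {red,black}; column 1 has {red,blue,yellow,white} — only green is left for (r1,c1).
row 1 has {red,green,black}; column 2 has {yellow,black,white} — only blue is left for (r1,c2).
row 1 has {red,blue,green,black}; column 5 has {red,blue,green,yellow} — only white is left for (r1,c5).
row 1 has {red,blue,green,black,white}; column 6 has {green,black,white} — only yellow is left for (r1,c6).
row 2 has {blue,green,yellow,black,white}; column 6 has {green,yellow,black,white} — only red is left for (r2,c6).
row 3 has {red,green,yellow,white}; column 1 has {red,blue,green,yellow,white} — only black is left for (r3,c1).
row 3 has {red,green,yellow,black,white}; column 3 has {red,yellow,black,white} — only blue is left for (r3,c3).
row 4 has {red,yellow,white}; column 2 has {blue,yellow,black,white} — only green is left for (r4,c2).
row 4 has {red,green,yellow,white}; column 4 has {red,green,black,white} — only blue is left for (r4,c4).
row 4 has {red,blue,green,yellow,white}; column 5 has {red,blue,green,yellow,white} — only black is left for (r4,c5).
row 5 has {red,green,yellow,black,white}; column 6 has {red,green,yellow,black,white} — only blue is left for (r5,c6).
row 6 has {blue,black,white}; column 2 has {blue,green,yellow,black,white} — only red is left for (r6,c2).
row 6 has {red,blue,black,white}; column 3 has {red,blue,yellow,black,white} — only green is left for (r6,c3).
row 6 has {red,blue,green,black,white}; column 4 has {red,blue,green,black,white} — only yellow is left for (r6,c4).

green blue black red white yellow / blue black white green yellow red / black yellow blue white red green / yellow green red blue black white / red white yellow black green blue / white red green yellow blue black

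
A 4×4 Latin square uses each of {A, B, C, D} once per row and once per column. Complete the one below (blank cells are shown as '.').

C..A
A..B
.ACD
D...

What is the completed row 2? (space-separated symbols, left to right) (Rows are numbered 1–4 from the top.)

At row 2, column 3: row 2 has {A,B}; column 3 has {C}; that leaves D.
At row 3, column 1: row 3 has {A,C,D}; column 1 has {A,C,D}; that leaves B.
At row 4, column 4: row 4 has {D}; column 4 has {A,B,D}; that leaves C.
At row 1, column 3: row 1 has {A,C}; column 3 has {C,D}; that leaves B.
At row 2, column 2: row 2 has {A,B,D}; column 2 has {A}; that leaves C.

A C D B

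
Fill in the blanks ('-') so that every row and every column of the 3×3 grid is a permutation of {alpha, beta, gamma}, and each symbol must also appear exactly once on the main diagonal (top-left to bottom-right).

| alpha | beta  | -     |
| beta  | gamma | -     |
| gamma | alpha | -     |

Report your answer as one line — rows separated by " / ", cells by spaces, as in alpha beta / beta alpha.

alpha beta gamma / beta gamma alpha / gamma alpha beta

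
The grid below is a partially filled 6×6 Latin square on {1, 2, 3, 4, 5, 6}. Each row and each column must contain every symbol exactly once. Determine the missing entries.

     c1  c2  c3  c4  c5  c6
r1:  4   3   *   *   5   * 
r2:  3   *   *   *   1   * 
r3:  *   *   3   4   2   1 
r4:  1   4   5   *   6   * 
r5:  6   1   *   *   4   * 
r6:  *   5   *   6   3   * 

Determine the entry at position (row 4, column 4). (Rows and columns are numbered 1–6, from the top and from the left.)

2

(r3,c1) = 5
(r3,c2) = 6
(r5,c3) = 2
(r6,c1) = 2
(r6,c6) = 4
(r2,c2) = 2
(r2,c4) = 5
(r2,c6) = 6
(r5,c4) = 3
(r5,c6) = 5
(r6,c3) = 1
(r1,c3) = 6
(r1,c6) = 2
(r2,c3) = 4
(r4,c4) = 2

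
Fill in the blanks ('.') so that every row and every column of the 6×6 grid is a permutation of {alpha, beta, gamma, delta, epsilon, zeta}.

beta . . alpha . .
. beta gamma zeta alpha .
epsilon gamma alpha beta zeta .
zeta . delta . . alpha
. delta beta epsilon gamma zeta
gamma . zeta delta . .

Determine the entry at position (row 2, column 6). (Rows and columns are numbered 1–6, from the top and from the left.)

epsilon

row 1 has {alpha,beta}; column 3 has {alpha,beta,gamma,delta,zeta} — only epsilon is left for (r1,c3).
row 1 has {alpha,beta,epsilon}; column 5 has {alpha,gamma,zeta} — only delta is left for (r1,c5).
row 1 has {alpha,beta,delta,epsilon}; column 6 has {alpha,zeta} — only gamma is left for (r1,c6).
row 2 has {alpha,beta,gamma,zeta}; column 1 has {beta,gamma,epsilon,zeta} — only delta is left for (r2,c1).
row 2 has {alpha,beta,gamma,delta,zeta}; column 6 has {alpha,gamma,zeta} — only epsilon is left for (r2,c6).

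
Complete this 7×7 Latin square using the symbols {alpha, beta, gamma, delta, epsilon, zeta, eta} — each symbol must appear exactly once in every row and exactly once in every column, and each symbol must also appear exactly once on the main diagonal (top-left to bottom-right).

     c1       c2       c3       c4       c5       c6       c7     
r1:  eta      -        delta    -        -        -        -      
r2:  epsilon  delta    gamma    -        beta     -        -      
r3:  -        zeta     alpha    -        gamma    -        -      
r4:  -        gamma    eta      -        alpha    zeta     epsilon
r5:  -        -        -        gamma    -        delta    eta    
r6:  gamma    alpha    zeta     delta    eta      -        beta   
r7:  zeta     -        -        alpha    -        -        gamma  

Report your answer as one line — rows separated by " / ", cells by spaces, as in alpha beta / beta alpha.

Cell (r3,c7): row 3 has {alpha,gamma,zeta}; column 7 has {beta,gamma,epsilon,eta} → delta.
Cell (r4,c4): row 4 has {alpha,gamma,epsilon,zeta,eta}; column 4 has {alpha,gamma,delta}; the diagonal has {alpha,gamma,delta,eta} → beta.
Cell (r6,c6): row 6 has {alpha,beta,gamma,delta,zeta,eta}; column 6 has {delta,zeta}; the diagonal has {alpha,beta,gamma,delta,eta} → epsilon.
Cell (r3,c1): row 3 has {alpha,gamma,delta,zeta}; column 1 has {gamma,epsilon,zeta,eta} → beta.
Cell (r3,c6): row 3 has {alpha,beta,gamma,delta,zeta}; column 6 has {delta,epsilon,zeta} → eta.
Cell (r4,c1): row 4 has {alpha,beta,gamma,epsilon,zeta,eta}; column 1 has {beta,gamma,epsilon,zeta,eta} → delta.
Cell (r5,c1): row 5 has {gamma,delta,eta}; column 1 has {beta,gamma,delta,epsilon,zeta,eta} → alpha.
Cell (r5,c5): row 5 has {alpha,gamma,delta,eta}; column 5 has {alpha,beta,gamma,eta}; the diagonal has {alpha,beta,gamma,delta,epsilon,eta} → zeta.
Cell (r7,c6): row 7 has {alpha,gamma,zeta}; column 6 has {delta,epsilon,zeta,eta} → beta.
Cell (r1,c5): row 1 has {delta,eta}; column 5 has {alpha,beta,gamma,zeta,eta} → epsilon.
Cell (r2,c6): row 2 has {beta,gamma,delta,epsilon}; column 6 has {beta,delta,epsilon,zeta,eta} → alpha.
Cell (r2,c7): row 2 has {alpha,beta,gamma,delta,epsilon}; column 7 has {beta,gamma,delta,epsilon,eta} → zeta.
Cell (r3,c4): row 3 has {alpha,beta,gamma,delta,zeta,eta}; column 4 has {alpha,beta,gamma,delta} → epsilon.
Cell (r7,c3): row 7 has {alpha,beta,gamma,zeta}; column 3 has {alpha,gamma,delta,zeta,eta} → epsilon.
Cell (r7,c5): row 7 has {alpha,beta,gamma,epsilon,zeta}; column 5 has {alpha,beta,gamma,epsilon,zeta,eta} → delta.
Cell (r1,c2): row 1 has {delta,epsilon,eta}; column 2 has {alpha,gamma,delta,zeta} → beta.
Cell (r1,c4): row 1 has {beta,delta,epsilon,eta}; column 4 has {alpha,beta,gamma,delta,epsilon} → zeta.
Cell (r1,c6): row 1 has {beta,delta,epsilon,zeta,eta}; column 6 has {alpha,beta,delta,epsilon,zeta,eta} → gamma.
Cell (r1,c7): row 1 has {beta,gamma,delta,epsilon,zeta,eta}; column 7 has {beta,gamma,delta,epsilon,zeta,eta} → alpha.
Cell (r2,c4): row 2 has {alpha,beta,gamma,delta,epsilon,zeta}; column 4 has {alpha,beta,gamma,delta,epsilon,zeta} → eta.
Cell (r5,c2): row 5 has {alpha,gamma,delta,zeta,eta}; column 2 has {alpha,beta,gamma,delta,zeta} → epsilon.
Cell (r5,c3): row 5 has {alpha,gamma,delta,epsilon,zeta,eta}; column 3 has {alpha,gamma,delta,epsilon,zeta,eta} → beta.
Cell (r7,c2): row 7 has {alpha,beta,gamma,delta,epsilon,zeta}; column 2 has {alpha,beta,gamma,delta,epsilon,zeta} → eta.

eta beta delta zeta epsilon gamma alpha / epsilon delta gamma eta beta alpha zeta / beta zeta alpha epsilon gamma eta delta / delta gamma eta beta alpha zeta epsilon / alpha epsilon beta gamma zeta delta eta / gamma alpha zeta delta eta epsilon beta / zeta eta epsilon alpha delta beta gamma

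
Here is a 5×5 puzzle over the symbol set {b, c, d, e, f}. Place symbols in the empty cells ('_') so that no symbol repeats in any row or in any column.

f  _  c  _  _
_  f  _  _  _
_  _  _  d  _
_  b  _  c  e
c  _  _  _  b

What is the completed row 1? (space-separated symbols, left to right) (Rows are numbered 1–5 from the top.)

f e c b d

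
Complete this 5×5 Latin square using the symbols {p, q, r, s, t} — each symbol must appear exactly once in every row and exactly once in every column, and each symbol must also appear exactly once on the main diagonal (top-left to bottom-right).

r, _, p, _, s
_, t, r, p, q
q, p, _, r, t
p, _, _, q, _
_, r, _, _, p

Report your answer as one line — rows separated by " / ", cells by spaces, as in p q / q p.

r q p t s / s t r p q / q p s r t / p s t q r / t r q s p

row 1 has {p,r,s}; column 2 has {p,r,t} — only q is left for (r1,c2).
row 1 has {p,q,r,s}; column 4 has {p,q,r} — only t is left for (r1,c4).
row 2 has {p,q,r,t}; column 1 has {p,q,r} — only s is left for (r2,c1).
row 3 has {p,q,r,t}; column 3 has {p,r}; the diagonal has {p,q,r,t} — only s is left for (r3,c3).
row 4 has {p,q}; column 2 has {p,q,r,t} — only s is left for (r4,c2).
row 4 has {p,q,s}; column 3 has {p,r,s} — only t is left for (r4,c3).
row 4 has {p,q,s,t}; column 5 has {p,q,s,t} — only r is left for (r4,c5).
row 5 has {p,r}; column 1 has {p,q,r,s} — only t is left for (r5,c1).
row 5 has {p,r,t}; column 3 has {p,r,s,t} — only q is left for (r5,c3).
row 5 has {p,q,r,t}; column 4 has {p,q,r,t} — only s is left for (r5,c4).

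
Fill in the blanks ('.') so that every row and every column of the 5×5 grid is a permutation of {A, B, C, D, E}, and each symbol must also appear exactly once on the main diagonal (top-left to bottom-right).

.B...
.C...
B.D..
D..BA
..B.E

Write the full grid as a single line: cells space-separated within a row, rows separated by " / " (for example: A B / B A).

A B E C D / E C A D B / B A D E C / D E C B A / C D B A E

(r1,c1) = A
(r2,c1) = E
(r2,c3) = A
(r2,c4) = D
(r2,c5) = B
(r3,c5) = C
(r4,c2) = E
(r4,c3) = C
(r5,c1) = C
(r5,c4) = A
(r1,c3) = E
(r1,c4) = C
(r1,c5) = D
(r3,c2) = A
(r3,c4) = E
(r5,c2) = D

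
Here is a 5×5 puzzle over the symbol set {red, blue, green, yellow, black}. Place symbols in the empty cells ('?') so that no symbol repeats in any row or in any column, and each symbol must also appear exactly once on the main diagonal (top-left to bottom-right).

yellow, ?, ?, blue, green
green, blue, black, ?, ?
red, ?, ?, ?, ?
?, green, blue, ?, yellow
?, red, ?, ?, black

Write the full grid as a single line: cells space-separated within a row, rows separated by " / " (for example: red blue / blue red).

yellow black red blue green / green blue black yellow red / red yellow green black blue / black green blue red yellow / blue red yellow green black

(r1,c2) = black
(r1,c3) = red
(r2,c5) = red
(r3,c2) = yellow
(r3,c3) = green
(r3,c4) = black
(r3,c5) = blue
(r4,c1) = black
(r4,c4) = red
(r5,c1) = blue
(r5,c3) = yellow
(r5,c4) = green
(r2,c4) = yellow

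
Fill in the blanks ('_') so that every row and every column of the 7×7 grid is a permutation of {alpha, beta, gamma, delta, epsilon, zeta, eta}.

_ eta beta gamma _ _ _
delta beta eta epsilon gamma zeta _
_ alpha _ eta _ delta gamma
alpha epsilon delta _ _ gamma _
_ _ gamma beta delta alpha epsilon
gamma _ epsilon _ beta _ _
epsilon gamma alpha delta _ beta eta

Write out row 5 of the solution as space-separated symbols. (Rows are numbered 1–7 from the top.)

(r1,c1) = zeta
(r1,c6) = epsilon
(r2,c7) = alpha
(r3,c1) = beta
(r3,c3) = zeta
(r3,c5) = epsilon
(r4,c4) = zeta
(r4,c5) = eta
(r4,c7) = beta
(r5,c1) = eta
(r5,c2) = zeta

eta zeta gamma beta delta alpha epsilon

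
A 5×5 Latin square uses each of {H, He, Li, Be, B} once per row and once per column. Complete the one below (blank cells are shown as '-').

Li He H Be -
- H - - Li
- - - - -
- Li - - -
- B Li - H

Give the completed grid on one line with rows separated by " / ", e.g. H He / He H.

Li He H Be B / He H Be B Li / H Be B Li He / B Li He H Be / Be B Li He H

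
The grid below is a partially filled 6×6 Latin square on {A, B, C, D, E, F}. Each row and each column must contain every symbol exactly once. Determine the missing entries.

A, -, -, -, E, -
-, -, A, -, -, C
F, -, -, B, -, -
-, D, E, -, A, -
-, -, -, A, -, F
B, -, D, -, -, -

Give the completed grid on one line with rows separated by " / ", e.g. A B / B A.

(r3,c3): row 3 has {B,F}; column 3 has {A,D,E}, so it must be C.
(r3,c5): row 3 has {B,C,F}; column 5 has {A,E}, so it must be D.
(r4,c1): row 4 has {A,D,E}; column 1 has {A,B,F}, so it must be C.
(r4,c4): row 4 has {A,C,D,E}; column 4 has {A,B}, so it must be F.
(r4,c6): row 4 has {A,C,D,E,F}; column 6 has {C,F}, so it must be B.
(r5,c3): row 5 has {A,F}; column 3 has {A,C,D,E}, so it must be B.
(r5,c5): row 5 has {A,B,F}; column 5 has {A,D,E}, so it must be C.
(r6,c5): row 6 has {B,D}; column 5 has {A,C,D,E}, so it must be F.
(r1,c3): row 1 has {A,E}; column 3 has {A,B,C,D,E}, so it must be F.
(r1,c6): row 1 has {A,E,F}; column 6 has {B,C,F}, so it must be D.
(r2,c5): row 2 has {A,C}; column 5 has {A,C,D,E,F}, so it must be B.
(r5,c2): row 5 has {A,B,C,F}; column 2 has {D}, so it must be E.
(r1,c4): row 1 has {A,D,E,F}; column 4 has {A,B,F}, so it must be C.
(r2,c2): row 2 has {A,B,C}; column 2 has {D,E}, so it must be F.
(r3,c2): row 3 has {B,C,D,F}; column 2 has {D,E,F}, so it must be A.
(r3,c6): row 3 has {A,B,C,D,F}; column 6 has {B,C,D,F}, so it must be E.
(r5,c1): row 5 has {A,B,C,E,F}; column 1 has {A,B,C,F}, so it must be D.
(r6,c2): row 6 has {B,D,F}; column 2 has {A,D,E,F}, so it must be C.
(r6,c4): row 6 has {B,C,D,F}; column 4 has {A,B,C,F}, so it must be E.
(r6,c6): row 6 has {B,C,D,E,F}; column 6 has {B,C,D,E,F}, so it must be A.
(r1,c2): row 1 has {A,C,D,E,F}; column 2 has {A,C,D,E,F}, so it must be B.
(r2,c1): row 2 has {A,B,C,F}; column 1 has {A,B,C,D,F}, so it must be E.
(r2,c4): row 2 has {A,B,C,E,F}; column 4 has {A,B,C,E,F}, so it must be D.

A B F C E D / E F A D B C / F A C B D E / C D E F A B / D E B A C F / B C D E F A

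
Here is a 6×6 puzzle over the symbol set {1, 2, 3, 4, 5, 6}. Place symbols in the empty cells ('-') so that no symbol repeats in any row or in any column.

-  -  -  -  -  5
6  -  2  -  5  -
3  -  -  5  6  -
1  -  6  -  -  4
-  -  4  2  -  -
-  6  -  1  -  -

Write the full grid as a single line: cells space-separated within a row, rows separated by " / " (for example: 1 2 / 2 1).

4 2 3 6 1 5 / 6 3 2 4 5 1 / 3 4 1 5 6 2 / 1 5 6 3 2 4 / 5 1 4 2 3 6 / 2 6 5 1 4 3

(r3,c3) = 1
(r3,c6) = 2
(r4,c4) = 3
(r4,c5) = 2
(r5,c1) = 5
(r6,c6) = 3
(r1,c3) = 3
(r2,c4) = 4
(r2,c6) = 1
(r3,c2) = 4
(r4,c2) = 5
(r5,c6) = 6
(r6,c3) = 5
(r6,c5) = 4
(r1,c4) = 6
(r1,c5) = 1
(r2,c2) = 3
(r5,c2) = 1
(r5,c5) = 3
(r6,c1) = 2
(r1,c1) = 4
(r1,c2) = 2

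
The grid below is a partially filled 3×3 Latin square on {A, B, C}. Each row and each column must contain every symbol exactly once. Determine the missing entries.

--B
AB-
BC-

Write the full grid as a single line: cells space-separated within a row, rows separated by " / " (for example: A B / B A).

C A B / A B C / B C A

At row 1, column 1: row 1 has {B}; column 1 has {A,B}; that leaves C.
At row 1, column 2: row 1 has {B,C}; column 2 has {B,C}; that leaves A.
At row 2, column 3: row 2 has {A,B}; column 3 has {B}; that leaves C.
At row 3, column 3: row 3 has {B,C}; column 3 has {B,C}; that leaves A.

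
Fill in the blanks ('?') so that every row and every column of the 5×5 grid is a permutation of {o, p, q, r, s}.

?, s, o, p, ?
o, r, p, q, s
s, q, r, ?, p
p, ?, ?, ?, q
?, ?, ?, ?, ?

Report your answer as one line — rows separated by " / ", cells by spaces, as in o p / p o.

Cell (r1,c5): row 1 has {o,p,s}; column 5 has {p,q,s} → r.
Cell (r3,c4): row 3 has {p,q,r,s}; column 4 has {p,q} → o.
Cell (r4,c2): row 4 has {p,q}; column 2 has {q,r,s} → o.
Cell (r4,c3): row 4 has {o,p,q}; column 3 has {o,p,r} → s.
Cell (r4,c4): row 4 has {o,p,q,s}; column 4 has {o,p,q} → r.
Cell (r5,c2): row 5 is empty so far; column 2 has {o,q,r,s} → p.
Cell (r5,c3): row 5 has {p}; column 3 has {o,p,r,s} → q.
Cell (r5,c4): row 5 has {p,q}; column 4 has {o,p,q,r} → s.
Cell (r5,c5): row 5 has {p,q,s}; column 5 has {p,q,r,s} → o.
Cell (r1,c1): row 1 has {o,p,r,s}; column 1 has {o,p,s} → q.
Cell (r5,c1): row 5 has {o,p,q,s}; column 1 has {o,p,q,s} → r.

q s o p r / o r p q s / s q r o p / p o s r q / r p q s o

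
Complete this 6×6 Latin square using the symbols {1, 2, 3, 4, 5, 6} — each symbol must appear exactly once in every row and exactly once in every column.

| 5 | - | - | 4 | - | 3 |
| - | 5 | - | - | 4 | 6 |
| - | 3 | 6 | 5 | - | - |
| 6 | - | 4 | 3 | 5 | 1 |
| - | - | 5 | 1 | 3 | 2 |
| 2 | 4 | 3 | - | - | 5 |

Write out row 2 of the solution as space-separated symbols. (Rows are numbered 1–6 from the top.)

3 5 1 2 4 6

(r2,c4) = 2
(r3,c6) = 4
(r4,c2) = 2
(r5,c1) = 4
(r5,c2) = 6
(r6,c4) = 6
(r6,c5) = 1
(r1,c2) = 1
(r1,c3) = 2
(r1,c5) = 6
(r2,c3) = 1
(r3,c1) = 1
(r3,c5) = 2
(r2,c1) = 3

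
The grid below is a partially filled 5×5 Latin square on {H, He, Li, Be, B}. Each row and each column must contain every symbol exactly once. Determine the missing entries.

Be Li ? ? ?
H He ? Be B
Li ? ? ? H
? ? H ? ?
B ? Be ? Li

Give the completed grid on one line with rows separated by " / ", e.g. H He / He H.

At row 1, column 5: row 1 has {Li,Be}; column 5 has {H,Li,B}; that leaves He.
At row 2, column 3: row 2 has {H,He,Be,B}; column 3 has {H,Be}; that leaves Li.
At row 4, column 1: row 4 has {H}; column 1 has {H,Li,Be,B}; that leaves He.
At row 4, column 5: row 4 has {H,He}; column 5 has {H,He,Li,B}; that leaves Be.
At row 5, column 2: row 5 has {Li,Be,B}; column 2 has {He,Li}; that leaves H.
At row 5, column 4: row 5 has {H,Li,Be,B}; column 4 has {Be}; that leaves He.
At row 1, column 3: row 1 has {He,Li,Be}; column 3 has {H,Li,Be}; that leaves B.
At row 1, column 4: row 1 has {He,Li,Be,B}; column 4 has {He,Be}; that leaves H.
At row 3, column 3: row 3 has {H,Li}; column 3 has {H,Li,Be,B}; that leaves He.
At row 3, column 4: row 3 has {H,He,Li}; column 4 has {H,He,Be}; that leaves B.
At row 4, column 2: row 4 has {H,He,Be}; column 2 has {H,He,Li}; that leaves B.
At row 4, column 4: row 4 has {H,He,Be,B}; column 4 has {H,He,Be,B}; that leaves Li.
At row 3, column 2: row 3 has {H,He,Li,B}; column 2 has {H,He,Li,B}; that leaves Be.

Be Li B H He / H He Li Be B / Li Be He B H / He B H Li Be / B H Be He Li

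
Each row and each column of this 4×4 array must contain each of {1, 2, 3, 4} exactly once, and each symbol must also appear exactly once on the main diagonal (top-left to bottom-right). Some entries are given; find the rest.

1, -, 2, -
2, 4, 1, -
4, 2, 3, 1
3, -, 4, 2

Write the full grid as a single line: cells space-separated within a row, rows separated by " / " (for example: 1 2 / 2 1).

(r1,c2): row 1 has {1,2}; column 2 has {2,4}, so it must be 3.
(r1,c4): row 1 has {1,2,3}; column 4 has {1,2}, so it must be 4.
(r2,c4): row 2 has {1,2,4}; column 4 has {1,2,4}, so it must be 3.
(r4,c2): row 4 has {2,3,4}; column 2 has {2,3,4}, so it must be 1.

1 3 2 4 / 2 4 1 3 / 4 2 3 1 / 3 1 4 2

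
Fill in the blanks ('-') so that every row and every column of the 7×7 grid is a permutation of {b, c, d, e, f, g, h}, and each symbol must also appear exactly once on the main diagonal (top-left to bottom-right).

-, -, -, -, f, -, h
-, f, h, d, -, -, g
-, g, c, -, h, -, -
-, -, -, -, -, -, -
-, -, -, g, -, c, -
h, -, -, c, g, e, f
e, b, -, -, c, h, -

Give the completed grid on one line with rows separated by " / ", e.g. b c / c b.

g c e b f d h / c f h d e b g / d g c e h f b / b e f h d g c / f h d g b c e / h d b c g e f / e b g f c h d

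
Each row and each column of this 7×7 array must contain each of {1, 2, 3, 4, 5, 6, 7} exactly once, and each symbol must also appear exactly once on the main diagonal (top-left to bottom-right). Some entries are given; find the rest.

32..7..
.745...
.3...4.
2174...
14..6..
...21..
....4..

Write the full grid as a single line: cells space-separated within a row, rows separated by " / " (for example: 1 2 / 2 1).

3 2 5 6 7 1 4 / 6 7 4 5 3 2 1 / 5 3 1 7 2 4 6 / 2 1 7 4 5 6 3 / 1 4 2 3 6 7 5 / 4 6 3 2 1 5 7 / 7 5 6 1 4 3 2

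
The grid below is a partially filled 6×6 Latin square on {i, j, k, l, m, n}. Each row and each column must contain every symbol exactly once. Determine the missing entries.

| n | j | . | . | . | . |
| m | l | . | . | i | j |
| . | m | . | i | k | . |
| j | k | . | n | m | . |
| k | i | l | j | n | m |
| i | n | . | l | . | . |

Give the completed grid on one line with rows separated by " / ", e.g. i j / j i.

n j k m l i / m l n k i j / l m j i k n / j k i n m l / k i l j n m / i n m l j k

(r1,c5) = l
(r2,c4) = k
(r3,c1) = l
(r3,c6) = n
(r4,c3) = i
(r4,c6) = l
(r6,c5) = j
(r6,c6) = k
(r1,c4) = m
(r1,c6) = i
(r2,c3) = n
(r3,c3) = j
(r6,c3) = m
(r1,c3) = k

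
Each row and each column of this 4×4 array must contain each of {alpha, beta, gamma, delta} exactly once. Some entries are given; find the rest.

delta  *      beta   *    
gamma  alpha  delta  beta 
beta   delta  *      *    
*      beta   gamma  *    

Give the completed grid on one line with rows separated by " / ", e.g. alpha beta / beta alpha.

(r1,c2) = gamma
(r1,c4) = alpha
(r3,c3) = alpha
(r3,c4) = gamma
(r4,c1) = alpha
(r4,c4) = delta

delta gamma beta alpha / gamma alpha delta beta / beta delta alpha gamma / alpha beta gamma delta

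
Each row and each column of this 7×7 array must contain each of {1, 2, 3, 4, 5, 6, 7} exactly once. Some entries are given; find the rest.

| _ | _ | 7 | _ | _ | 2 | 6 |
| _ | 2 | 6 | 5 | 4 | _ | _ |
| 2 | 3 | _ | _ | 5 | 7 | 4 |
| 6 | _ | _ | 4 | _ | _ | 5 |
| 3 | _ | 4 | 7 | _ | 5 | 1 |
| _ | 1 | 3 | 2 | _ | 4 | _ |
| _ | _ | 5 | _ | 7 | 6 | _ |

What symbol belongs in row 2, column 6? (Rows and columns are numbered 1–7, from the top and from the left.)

1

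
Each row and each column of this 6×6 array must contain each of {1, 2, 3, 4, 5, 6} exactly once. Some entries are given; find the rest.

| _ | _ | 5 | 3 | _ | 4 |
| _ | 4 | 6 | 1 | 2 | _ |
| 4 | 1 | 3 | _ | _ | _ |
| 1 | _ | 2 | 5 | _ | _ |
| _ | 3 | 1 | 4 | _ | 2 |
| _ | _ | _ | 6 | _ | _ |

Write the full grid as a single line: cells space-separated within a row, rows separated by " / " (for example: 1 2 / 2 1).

6 2 5 3 1 4 / 3 4 6 1 2 5 / 4 1 3 2 5 6 / 1 6 2 5 4 3 / 5 3 1 4 6 2 / 2 5 4 6 3 1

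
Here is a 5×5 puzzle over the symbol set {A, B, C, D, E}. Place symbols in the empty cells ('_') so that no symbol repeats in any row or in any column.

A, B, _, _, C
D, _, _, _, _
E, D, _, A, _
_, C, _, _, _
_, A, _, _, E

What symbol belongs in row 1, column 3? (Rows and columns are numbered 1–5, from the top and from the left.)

E

(r2,c2): row 2 has {D}; column 2 has {A,B,C,D}, so it must be E.
(r3,c5): row 3 has {A,D,E}; column 5 has {C,E}, so it must be B.
(r4,c1): row 4 has {C}; column 1 has {A,D,E}, so it must be B.
(r5,c1): row 5 has {A,E}; column 1 has {A,B,D,E}, so it must be C.
(r2,c5): row 2 has {D,E}; column 5 has {B,C,E}, so it must be A.
(r3,c3): row 3 has {A,B,D,E}; column 3 is empty so far, so it must be C.
(r4,c5): row 4 has {B,C}; column 5 has {A,B,C,E}, so it must be D.
(r2,c3): row 2 has {A,D,E}; column 3 has {C}, so it must be B.
(r2,c4): row 2 has {A,B,D,E}; column 4 has {A}, so it must be C.
(r4,c4): row 4 has {B,C,D}; column 4 has {A,C}, so it must be E.
(r5,c3): row 5 has {A,C,E}; column 3 has {B,C}, so it must be D.
(r5,c4): row 5 has {A,C,D,E}; column 4 has {A,C,E}, so it must be B.
(r1,c3): row 1 has {A,B,C}; column 3 has {B,C,D}, so it must be E.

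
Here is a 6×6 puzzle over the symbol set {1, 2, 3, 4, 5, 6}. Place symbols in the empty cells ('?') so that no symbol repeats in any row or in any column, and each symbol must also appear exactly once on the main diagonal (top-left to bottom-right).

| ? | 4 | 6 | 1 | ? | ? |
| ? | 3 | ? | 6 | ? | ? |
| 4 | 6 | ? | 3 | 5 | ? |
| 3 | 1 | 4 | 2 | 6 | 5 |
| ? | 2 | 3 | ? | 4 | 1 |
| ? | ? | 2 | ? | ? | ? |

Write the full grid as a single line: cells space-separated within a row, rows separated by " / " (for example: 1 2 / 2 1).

5 4 6 1 2 3 / 2 3 5 6 1 4 / 4 6 1 3 5 2 / 3 1 4 2 6 5 / 6 2 3 5 4 1 / 1 5 2 4 3 6

(r1,c1): row 1 has {1,4,6}; column 1 has {3,4}; the diagonal has {2,3,4}, so it must be 5.
(r3,c3): row 3 has {3,4,5,6}; column 3 has {2,3,4,6}; the diagonal has {2,3,4,5}, so it must be 1.
(r3,c6): row 3 has {1,3,4,5,6}; column 6 has {1,5}, so it must be 2.
(r5,c1): row 5 has {1,2,3,4}; column 1 has {3,4,5}, so it must be 6.
(r5,c4): row 5 has {1,2,3,4,6}; column 4 has {1,2,3,6}, so it must be 5.
(r6,c1): row 6 has {2}; column 1 has {3,4,5,6}, so it must be 1.
(r6,c2): row 6 has {1,2}; column 2 has {1,2,3,4,6}, so it must be 5.
(r6,c4): row 6 has {1,2,5}; column 4 has {1,2,3,5,6}, so it must be 4.
(r6,c5): row 6 has {1,2,4,5}; column 5 has {4,5,6}, so it must be 3.
(r6,c6): row 6 has {1,2,3,4,5}; column 6 has {1,2,5}; the diagonal has {1,2,3,4,5}, so it must be 6.
(r1,c5): row 1 has {1,4,5,6}; column 5 has {3,4,5,6}, so it must be 2.
(r1,c6): row 1 has {1,2,4,5,6}; column 6 has {1,2,5,6}, so it must be 3.
(r2,c1): row 2 has {3,6}; column 1 has {1,3,4,5,6}, so it must be 2.
(r2,c3): row 2 has {2,3,6}; column 3 has {1,2,3,4,6}, so it must be 5.
(r2,c5): row 2 has {2,3,5,6}; column 5 has {2,3,4,5,6}, so it must be 1.
(r2,c6): row 2 has {1,2,3,5,6}; column 6 has {1,2,3,5,6}, so it must be 4.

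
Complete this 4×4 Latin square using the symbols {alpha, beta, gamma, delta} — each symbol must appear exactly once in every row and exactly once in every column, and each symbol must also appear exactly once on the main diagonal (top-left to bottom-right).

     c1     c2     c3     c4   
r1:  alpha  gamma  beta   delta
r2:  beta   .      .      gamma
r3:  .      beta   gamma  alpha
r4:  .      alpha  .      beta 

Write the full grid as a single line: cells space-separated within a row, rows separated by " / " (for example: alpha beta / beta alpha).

alpha gamma beta delta / beta delta alpha gamma / delta beta gamma alpha / gamma alpha delta beta

(r2,c2) = delta
(r2,c3) = alpha
(r3,c1) = delta
(r4,c1) = gamma
(r4,c3) = delta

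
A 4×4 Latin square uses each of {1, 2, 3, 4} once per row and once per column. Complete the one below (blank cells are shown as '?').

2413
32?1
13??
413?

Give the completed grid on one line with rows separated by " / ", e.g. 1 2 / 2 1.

(r2,c3): row 2 has {1,2,3}; column 3 has {1,3}, so it must be 4.
(r3,c3): row 3 has {1,3}; column 3 has {1,3,4}, so it must be 2.
(r3,c4): row 3 has {1,2,3}; column 4 has {1,3}, so it must be 4.
(r4,c4): row 4 has {1,3,4}; column 4 has {1,3,4}, so it must be 2.

2 4 1 3 / 3 2 4 1 / 1 3 2 4 / 4 1 3 2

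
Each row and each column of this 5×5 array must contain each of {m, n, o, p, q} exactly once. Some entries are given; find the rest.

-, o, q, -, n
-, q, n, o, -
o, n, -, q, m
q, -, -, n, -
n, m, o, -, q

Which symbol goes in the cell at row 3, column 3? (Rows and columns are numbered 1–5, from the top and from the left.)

At row 2, column 5: row 2 has {n,o,q}; column 5 has {m,n,q}; that leaves p.
At row 3, column 3: row 3 has {m,n,o,q}; column 3 has {n,o,q}; that leaves p.

p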